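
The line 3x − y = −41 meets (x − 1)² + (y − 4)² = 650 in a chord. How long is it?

14√10

Express y = 3x + 41 and substitute into the circle:
10x² + 220x + 720 = 0  ⟹  x² + 22x + 72 = 0
x = −4 or x = −18, giving (−4, 29) and (−18, −13).
|(−4, 29) − (−18, −13)| = √((14)² + (42)²) = 14√10.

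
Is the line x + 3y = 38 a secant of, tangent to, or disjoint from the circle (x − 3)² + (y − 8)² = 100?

d² = (1·3 + 3·8 − (38))²/10 = 121/10; r² = 100.
Since d² < r², the line cuts the circle twice.

secant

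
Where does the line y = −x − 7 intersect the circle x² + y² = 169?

Substitute y = −x − 7:
2x² + 14x − 120 = 0  ⟹  x² + 7x − 60 = 0
x = 5 or x = −12, giving (5, −12) and (−12, 5).

(−12, 5) and (5, −12)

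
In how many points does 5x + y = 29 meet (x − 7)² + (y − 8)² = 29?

2

d² = (5·7 + 1·8 − (29))²/26 = 98/13; r² = 29.
Since d² < r², the line cuts the circle twice.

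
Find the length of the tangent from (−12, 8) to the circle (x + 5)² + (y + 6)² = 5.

The centre is (−5, −6) and r = √5. The square of the distance from P to the centre is 49 + 196 = 245.
By the tangent–radius right angle, tangent length = √(|PO|² − r²) = √240 = 4√15.

4√15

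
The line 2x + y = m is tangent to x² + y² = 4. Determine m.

m = ±2√5

The line touches the circle iff its distance from (0, 0) is 2:
|2·0 + 1·0 − m| / √5 = 2
|m| = 2√5.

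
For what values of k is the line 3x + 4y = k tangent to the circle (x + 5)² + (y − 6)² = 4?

For a tangent, require d(centre, line) = r = 2.
|3·(−5) + 4·6 − k| / √25 = 2
|k − (9)| = 2·5, so k = 19 or k = −1.

k = −1 or k = 19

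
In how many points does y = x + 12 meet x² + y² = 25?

Centre (0, 0), r² = 25. Distance² from centre to line = (12)²/2 = 72.
Since d² > r², the line lies outside the circle.

0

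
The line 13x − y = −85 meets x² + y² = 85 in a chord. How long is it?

√170

Centre (0, 0), r² = 85. Perpendicular distance d from centre to line = |85| / √170 = 85/√170.
Chord = 2√(r² − d²) = 2·√(85/2) = √170.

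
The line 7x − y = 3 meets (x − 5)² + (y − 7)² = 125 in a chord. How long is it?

From the line, y = 7x − 3. Substituting:
50x² − 150x = 0  ⟹  x² − 3x = 0
x = 3 or x = 0, giving (3, 18) and (0, −3).
Chord length = distance between (3, 18) and (0, −3) = √450 = 15√2.

15√2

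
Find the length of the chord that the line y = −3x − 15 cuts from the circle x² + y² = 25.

√10

Substitute y = −3x − 15:
10x² + 90x + 200 = 0  ⟹  x² + 9x + 20 = 0
x = −4 or x = −5, giving (−4, −3) and (−5, 0).
|(−4, −3) − (−5, 0)| = √((1)² + (−3)²) = √10.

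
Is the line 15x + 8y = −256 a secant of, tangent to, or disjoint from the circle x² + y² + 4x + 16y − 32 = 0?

secant

d² = (15·(−2) + 8·(−8) − (−256))²/289 = 26244/289; r² = 100.
Since d² < r², the line cuts the circle twice.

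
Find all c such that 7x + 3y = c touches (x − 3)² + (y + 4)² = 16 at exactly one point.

c = 9 ± 4√58

For a tangent, require d(centre, line) = r = 4.
|7·3 + 3·(−4) − c| / √58 = 4
|c − (9)| = 4√58.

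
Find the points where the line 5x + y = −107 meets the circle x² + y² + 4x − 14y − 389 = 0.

(−23, 8) and (−21, −2)

Substitute y = −5x − 107:
26x² + 1144x + 12558 = 0  ⟹  x² + 44x + 483 = 0
x = −21 or x = −23, giving (−21, −2) and (−23, 8).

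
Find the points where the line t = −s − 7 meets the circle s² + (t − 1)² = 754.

From the line, t = −s − 7. Substituting:
2s² + 16s − 690 = 0  ⟹  s² + 8s − 345 = 0
s = 15 or s = −23, giving (15, −22) and (−23, 16).

(−23, 16) and (15, −22)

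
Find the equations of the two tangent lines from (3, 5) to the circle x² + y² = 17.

x − 4y = −17 and 4x + y = 17

A line y − (5) = m(x − (3)) is tangent when its distance from (0, 0) is √17:
[m·(−3) − (−5)]² = 17(m² + 1)
4m² + 15m − 4 = 0, so m = 1/4 or m = −4.
Through (3, 5) these give x − 4y = −17 and 4x + y = 17.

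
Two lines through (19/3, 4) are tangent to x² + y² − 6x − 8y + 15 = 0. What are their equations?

Let a tangent through (19/3, 4) have slope m. Its distance from (3, 4) must equal √10:
(−10/3m − (0))² = 10(m² + 1)
m² − 9 = 0, so m = 3 or m = −3.
Through (19/3, 4) these give 3x − y = 15 and 3x + y = 23.

3x − y = 15 and 3x + y = 23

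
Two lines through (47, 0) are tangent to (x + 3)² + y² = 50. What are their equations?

A line y − (0) = m(x − (47)) is tangent when its distance from (−3, 0) is 5√2:
(−50m − (0))² = 50(m² + 1)
49m² − 1 = 0, so m = −1/7 or m = 1/7.
With m = −1/7: x + 7y = 47. With m = 1/7: x − 7y = 47.

x + 7y = 47 and x − 7y = 47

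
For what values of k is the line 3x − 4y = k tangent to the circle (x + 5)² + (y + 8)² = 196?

Tangency holds when the distance from the centre (−5, −8) to the line equals the radius 14:
|3·(−5) − 4·(−8) − k| / √25 = 14
|k − (17)| = 14·5, so k = 87 or k = −53.

k = −53 or k = 87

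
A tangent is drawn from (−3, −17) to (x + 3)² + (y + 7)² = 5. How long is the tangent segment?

With centre O = (−3, −7), |OP|² = 100 and r² = 5.
Power of the point: PT² = |PO|² − r² = 95, so PT = √95.

√95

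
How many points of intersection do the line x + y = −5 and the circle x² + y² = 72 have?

2

Substituting the line into the circle gives 2x² + 10x − 47 = 0.
Δ = 100 − (−376) = 476.
Two real roots: the line is a secant.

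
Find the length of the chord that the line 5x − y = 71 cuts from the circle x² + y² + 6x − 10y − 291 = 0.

Substitute y = 5x − 71:
26x² − 754x + 5460 = 0  ⟹  x² − 29x + 210 = 0
x = 15 or x = 14, giving (15, 4) and (14, −1).
Chord length = distance between (15, 4) and (14, −1) = √26 = √26.

√26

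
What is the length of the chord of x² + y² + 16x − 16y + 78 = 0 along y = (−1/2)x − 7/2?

2√5

Express y = (−7 − x)/2 and substitute into the circle:
5x² + 110x + 585 = 0  ⟹  x² + 22x + 117 = 0
x = −9 or x = −13, giving (−9, 1) and (−13, 3).
Chord length = distance between (−9, 1) and (−13, 3) = √20 = 2√5.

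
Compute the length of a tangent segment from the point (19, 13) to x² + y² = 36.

With centre O = (0, 0), |OP|² = 530 and r² = 36.
Power of the point: PT² = |PO|² − r² = 494, so PT = √494.

√494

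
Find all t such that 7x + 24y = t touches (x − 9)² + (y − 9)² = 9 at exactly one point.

The line touches the circle iff its distance from (9, 9) is 3:
|7·9 + 24·9 − t| / √625 = 3
|t − (279)| = 3·25, so t = 354 or t = 204.

t = 204 or t = 354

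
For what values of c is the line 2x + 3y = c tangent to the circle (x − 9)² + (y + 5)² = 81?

c = 3 ± 9√13

The line touches the circle iff its distance from (9, −5) is 9:
|2·9 + 3·(−5) − c| / √13 = 9
|c − (3)| = 9√13.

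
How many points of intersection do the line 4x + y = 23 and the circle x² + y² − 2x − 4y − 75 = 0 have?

2

Substituting the line into the circle gives 17x² − 170x + 362 = 0.
Discriminant = (−170)² − 4·17·(362) = 4284 > 0.
Two real roots: the line is a secant.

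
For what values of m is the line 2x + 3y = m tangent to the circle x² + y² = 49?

The line touches the circle iff its distance from (0, 0) is 7:
|2·0 + 3·0 − m| / √13 = 7
|m| = 7√13.

m = ±7√13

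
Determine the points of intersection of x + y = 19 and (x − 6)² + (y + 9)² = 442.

(7, 12) and (27, −8)

Express y = −x + 19 and substitute into the circle:
2x² − 68x + 378 = 0  ⟹  x² − 34x + 189 = 0
x = 27 or x = 7, giving (27, −8) and (7, 12).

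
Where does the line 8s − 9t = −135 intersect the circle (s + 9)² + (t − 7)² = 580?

(−27, −9) and (9, 23)

From the line, t = (135 + 8s)/9. Substituting:
145s² + 2610s − 35235 = 0  ⟹  s² + 18s − 243 = 0
s = 9 or s = −27, giving (9, 23) and (−27, −9).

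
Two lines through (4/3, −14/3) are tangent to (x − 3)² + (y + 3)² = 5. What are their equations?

A line y − (−14/3) = m(x − (4/3)) is tangent when its distance from (3, −3) is √5:
[m·(5/3) − (5/3)]² = 5(m² + 1)
2m² + 5m + 2 = 0, so m = −1/2 or m = −2.
With m = −1/2: x + 2y = −8. With m = −2: 2x + y = −2.

x + 2y = −8 and 2x + y = −2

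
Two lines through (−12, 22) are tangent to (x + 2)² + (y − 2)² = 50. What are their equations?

Let a tangent through (−12, 22) have slope m. Its distance from (−2, 2) must equal 5√2:
(10m − (−20))² = 50(m² + 1)
m² + 8m + 7 = 0, so m = −1 or m = −7.
With m = −1: x + y = 10. With m = −7: 7x + y = −62.

x + y = 10 and 7x + y = −62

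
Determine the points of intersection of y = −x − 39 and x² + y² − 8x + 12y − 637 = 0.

(−16, −23) and (−13, −26)

Substitute y = −x − 39:
2x² + 58x + 416 = 0  ⟹  x² + 29x + 208 = 0
x = −13 or x = −16, giving (−13, −26) and (−16, −23).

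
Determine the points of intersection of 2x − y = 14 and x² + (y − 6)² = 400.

From the line, y = 2x − 14. Substituting:
5x² − 80x = 0  ⟹  x² − 16x = 0
x = 16 or x = 0, giving (16, 18) and (0, −14).

(0, −14) and (16, 18)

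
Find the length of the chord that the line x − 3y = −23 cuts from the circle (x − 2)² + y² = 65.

√10

Centre (2, 0), r² = 65. Perpendicular distance d from centre to line = |25| / √10 = 25/√10.
Half the chord is √(r² − d²) = √(5/2), so the full chord is √10.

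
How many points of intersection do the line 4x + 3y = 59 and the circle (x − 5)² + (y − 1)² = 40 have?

0

Centre (5, 1), r² = 40. Distance² from centre to line = (−36)²/25 = 1296/25.
Since d² > r², the line lies outside the circle.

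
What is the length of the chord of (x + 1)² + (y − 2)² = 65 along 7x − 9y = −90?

√130

Centre (−1, 2), r² = 65. Perpendicular distance d from centre to line = |65| / √130 = 65/√130.
Half the chord is √(r² − d²) = √(65/2), so the full chord is √130.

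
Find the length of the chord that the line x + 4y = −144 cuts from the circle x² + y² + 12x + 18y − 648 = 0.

The distance from (−6, −9) to the line is 102/√17, and r² = 765.
Half the chord is √(r² − d²) = √(153), so the full chord is 6√17.

6√17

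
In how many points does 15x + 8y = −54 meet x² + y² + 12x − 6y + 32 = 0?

2

Centre (−6, 3), r² = 13. Distance² from centre to line = (−12)²/289 = 144/289.
Since d² < r², the line cuts the circle twice.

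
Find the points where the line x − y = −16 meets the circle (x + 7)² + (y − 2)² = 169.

(−19, −3) and (−2, 14)

Substitute y = x + 16:
2x² + 42x + 76 = 0  ⟹  x² + 21x + 38 = 0
x = −2 or x = −19, giving (−2, 14) and (−19, −3).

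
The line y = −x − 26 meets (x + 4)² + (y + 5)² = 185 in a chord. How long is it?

9√2

Centre (−4, −5), r² = 185. Perpendicular distance d from centre to line = |17| / √2 = 17/√2.
Half the chord is √(r² − d²) = √(81/2), so the full chord is 9√2.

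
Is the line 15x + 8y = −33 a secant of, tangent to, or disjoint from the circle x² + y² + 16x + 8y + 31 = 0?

Centre (−8, −4), r² = 49. Distance² from centre to line = (−119)²/289 = 49.
Since d² = r², the line is tangent.

tangent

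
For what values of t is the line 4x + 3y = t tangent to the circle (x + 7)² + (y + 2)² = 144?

For a tangent, require d(centre, line) = r = 12.
|4·(−7) + 3·(−2) − t| / √25 = 12
|t − (−34)| = 12·5, so t = 26 or t = −94.

t = −94 or t = 26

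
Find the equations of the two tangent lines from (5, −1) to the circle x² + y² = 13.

3x + 2y = 13 and 2x − 3y = 13

Write the tangent as mx − y + (−1 − m·(5)) = 0 and set its distance from the centre to √13:
[m·(−5) − (1)]² = 13(m² + 1)
6m² + 5m − 6 = 0, so m = −3/2 or m = 2/3.
With m = −3/2: 3x + 2y = 13. With m = 2/3: 2x − 3y = 13.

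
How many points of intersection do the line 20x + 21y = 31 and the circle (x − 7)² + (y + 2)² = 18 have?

2

Substituting the line into the circle gives 841x² − 9094x + 19000 = 0.
Discriminant = (−9094)² − 4·841·(19000) = 18784836 > 0.
Two real roots: the line is a secant.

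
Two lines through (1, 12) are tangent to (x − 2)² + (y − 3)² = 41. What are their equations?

A line y − (12) = m(x − (1)) is tangent when its distance from (2, 3) is √41:
(1m − (−9))² = 41(m² + 1)
20m² − 9m − 20 = 0, so m = −4/5 or m = 5/4.
Through (1, 12) these give 4x + 5y = 64 and 5x − 4y = −43.

4x + 5y = 64 and 5x − 4y = −43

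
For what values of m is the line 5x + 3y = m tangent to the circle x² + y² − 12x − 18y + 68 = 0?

The line touches the circle iff its distance from (6, 9) is 7:
|5·6 + 3·9 − m| / √34 = 7
|m − (57)| = 7√34.

m = 57 ± 7√34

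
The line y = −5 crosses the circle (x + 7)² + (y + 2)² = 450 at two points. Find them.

Substitute y = −5:
x² + 14x − 392 = 0
x = 14 or x = −28, giving (14, −5) and (−28, −5).

(−28, −5) and (14, −5)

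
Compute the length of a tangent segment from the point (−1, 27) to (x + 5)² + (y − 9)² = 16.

The centre is (−5, 9) and r = 4. The square of the distance from P to the centre is 16 + 324 = 340.
The tangent meets the radius at right angles, so tangent² = |PO|² − r² = 340 − 16 = 324.

18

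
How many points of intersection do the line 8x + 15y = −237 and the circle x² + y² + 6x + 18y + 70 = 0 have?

0

Substituting the line into the circle gives 289x² + 2982x + 7929 = 0.
Discriminant = (2982)² − 4·289·(7929) = −273600 < 0.
No real roots: the line does not meet the circle.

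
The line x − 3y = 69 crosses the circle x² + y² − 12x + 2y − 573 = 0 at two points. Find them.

(−3, −24) and (27, −14)

Substitute y = (−69 + x)/3:
10x² − 240x − 810 = 0  ⟹  x² − 24x − 81 = 0
x = 27 or x = −3, giving (27, −14) and (−3, −24).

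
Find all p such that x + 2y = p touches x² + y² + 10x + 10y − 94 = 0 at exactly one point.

Tangency holds when the distance from the centre (−5, −5) to the line equals the radius 12:
|1·(−5) + 2·(−5) − p| / √5 = 12
|p − (−15)| = 12√5.

p = −15 ± 12√5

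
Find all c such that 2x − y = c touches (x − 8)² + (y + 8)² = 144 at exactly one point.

The line touches the circle iff its distance from (8, −8) is 12:
|2·8 − 1·(−8) − c| / √5 = 12
|c − (24)| = 12√5.

c = 24 ± 12√5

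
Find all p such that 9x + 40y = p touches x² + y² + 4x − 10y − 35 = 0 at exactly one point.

Tangency holds when the distance from the centre (−2, 5) to the line equals the radius 8:
|9·(−2) + 40·5 − p| / √1681 = 8
|p − (182)| = 8·41, so p = 510 or p = −146.

p = −146 or p = 510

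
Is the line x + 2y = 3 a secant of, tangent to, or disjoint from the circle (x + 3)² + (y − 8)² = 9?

Substituting the line into the circle gives 5x² + 50x + 169 = 0.
Discriminant = (50)² − 4·5·(169) = −880 < 0.
No real roots: the line does not meet the circle.

disjoint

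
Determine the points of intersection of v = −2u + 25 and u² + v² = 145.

(8, 9) and (12, 1)

Express v = −2u + 25 and substitute into the circle:
5u² − 100u + 480 = 0  ⟹  u² − 20u + 96 = 0
u = 12 or u = 8, giving (12, 1) and (8, 9).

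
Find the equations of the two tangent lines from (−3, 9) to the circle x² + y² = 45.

A line y − (9) = m(x − (−3)) is tangent when its distance from (0, 0) is 3√5:
(3m − (−9))² = 45(m² + 1)
2m² − 3m − 2 = 0, so m = 2 or m = −1/2.
Through (−3, 9) these give 2x − y = −15 and x + 2y = 15.

2x − y = −15 and x + 2y = 15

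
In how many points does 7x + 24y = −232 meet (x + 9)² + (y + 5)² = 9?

Substituting the line into the circle gives 625x² + 11936x + 54016 = 0.
Discriminant = (11936)² − 4·625·(54016) = 7428096 > 0.
Two real roots: the line is a secant.

2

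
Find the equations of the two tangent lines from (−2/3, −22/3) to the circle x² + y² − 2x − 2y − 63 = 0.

Let a tangent through (−2/3, −22/3) have slope m. Its distance from (1, 1) must equal √65:
(5/3m − (25/3))² = 65(m² + 1)
56m² + 25m − 4 = 0, so m = 1/8 or m = −4/7.
With m = 1/8: x − 8y = 58. With m = −4/7: 4x + 7y = −54.

x − 8y = 58 and 4x + 7y = −54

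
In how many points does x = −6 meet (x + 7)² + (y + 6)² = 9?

2

Centre (−7, −6), r² = 9. Distance² from centre to line = (−1)² = 1.
Since d² < r², the line cuts the circle twice.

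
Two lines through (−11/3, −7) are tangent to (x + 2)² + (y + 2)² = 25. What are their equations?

A line y − (−7) = m(x − (−11/3)) is tangent when its distance from (−2, −2) is 5:
[m·(5/3) − (5)]² = 25(m² + 1)
4m² + 3m = 0, so m = 0 or m = −3/4.
With m = 0: y = −7. With m = −3/4: 3x + 4y = −39.

y = −7 and 3x + 4y = −39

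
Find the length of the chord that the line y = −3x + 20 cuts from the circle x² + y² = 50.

2√10

Centre (0, 0), r² = 50. Perpendicular distance d from centre to line = |−20| / √10 = 20/√10.
Half the chord is √(r² − d²) = √(10), so the full chord is 2√10.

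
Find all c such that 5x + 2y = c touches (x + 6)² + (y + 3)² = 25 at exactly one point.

c = −36 ± 5√29

For a tangent, require d(centre, line) = r = 5.
|5·(−6) + 2·(−3) − c| / √29 = 5
|c − (−36)| = 5√29.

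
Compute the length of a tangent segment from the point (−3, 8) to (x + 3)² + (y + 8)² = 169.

√87

The centre is (−3, −8) and r = 13. The square of the distance from P to the centre is 0 + 256 = 256.
The tangent meets the radius at right angles, so tangent² = |PO|² − r² = 256 − 169 = 87.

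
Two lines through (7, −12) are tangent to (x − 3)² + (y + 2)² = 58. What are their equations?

Write the tangent as mx − y + (−12 − m·(7)) = 0 and set its distance from the centre to √58:
[m·(−4) − (10)]² = 58(m² + 1)
21m² − 40m − 21 = 0, so m = 7/3 or m = −3/7.
With m = 7/3: 7x − 3y = 85. With m = −3/7: 3x + 7y = −63.

7x − 3y = 85 and 3x + 7y = −63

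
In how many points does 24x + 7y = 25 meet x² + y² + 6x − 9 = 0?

2

Centre (−3, 0), r² = 18. Distance² from centre to line = (−97)²/625 = 9409/625.
Since d² < r², the line cuts the circle twice.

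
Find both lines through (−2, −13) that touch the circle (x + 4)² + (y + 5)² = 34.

A line y − (−13) = m(x − (−2)) is tangent when its distance from (−4, −5) is √34:
[m·(−2) − (8)]² = 34(m² + 1)
15m² − 16m − 15 = 0, so m = 5/3 or m = −3/5.
With m = 5/3: 5x − 3y = 29. With m = −3/5: 3x + 5y = −71.

5x − 3y = 29 and 3x + 5y = −71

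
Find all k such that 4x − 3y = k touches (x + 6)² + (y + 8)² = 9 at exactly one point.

k = −15 or k = 15

Tangency holds when the distance from the centre (−6, −8) to the line equals the radius 3:
|4·(−6) − 3·(−8) − k| / √25 = 3
|k| = 3·5, so k = 15 or k = −15.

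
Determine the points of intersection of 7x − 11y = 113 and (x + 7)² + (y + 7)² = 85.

Substitute y = (−113 + 7x)/11:
170x² + 1190x − 3060 = 0  ⟹  x² + 7x − 18 = 0
x = 2 or x = −9, giving (2, −9) and (−9, −16).

(−9, −16) and (2, −9)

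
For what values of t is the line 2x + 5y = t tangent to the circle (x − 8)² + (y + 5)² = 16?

Tangency holds when the distance from the centre (8, −5) to the line equals the radius 4:
|2·8 + 5·(−5) − t| / √29 = 4
|t − (−9)| = 4√29.

t = −9 ± 4√29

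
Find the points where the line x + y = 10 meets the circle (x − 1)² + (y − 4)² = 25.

(1, 9) and (6, 4)

From the line, y = −x + 10. Substituting:
2x² − 14x + 12 = 0  ⟹  x² − 7x + 6 = 0
x = 6 or x = 1, giving (6, 4) and (1, 9).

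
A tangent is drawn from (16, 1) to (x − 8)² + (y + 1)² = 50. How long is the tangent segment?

Centre (8, −1), r² = 50. |PO|² = (8)² + (2)² = 68.
The tangent meets the radius at right angles, so tangent² = |PO|² − r² = 68 − 50 = 18.

3√2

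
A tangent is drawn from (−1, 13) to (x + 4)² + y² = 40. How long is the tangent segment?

The centre is (−4, 0) and r = 2√10. The square of the distance from P to the centre is 9 + 169 = 178.
Power of the point: PT² = |PO|² − r² = 138, so PT = √138.

√138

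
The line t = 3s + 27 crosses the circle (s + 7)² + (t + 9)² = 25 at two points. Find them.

(−12, −9) and (−11, −6)

From the line, t = 3s + 27. Substituting:
10s² + 230s + 1320 = 0  ⟹  s² + 23s + 132 = 0
s = −11 or s = −12, giving (−11, −6) and (−12, −9).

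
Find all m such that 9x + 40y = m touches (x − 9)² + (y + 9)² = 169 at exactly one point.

m = −812 or m = 254

For a tangent, require d(centre, line) = r = 13.
|9·9 + 40·(−9) − m| / √1681 = 13
|m − (−279)| = 13·41, so m = 254 or m = −812.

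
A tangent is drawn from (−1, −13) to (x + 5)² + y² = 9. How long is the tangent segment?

4√11

Centre (−5, 0), r² = 9. |PO|² = (4)² + (−13)² = 185.
Power of the point: PT² = |PO|² − r² = 176, so PT = 4√11.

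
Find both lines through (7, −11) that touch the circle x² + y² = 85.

A line y − (−11) = m(x − (7)) is tangent when its distance from (0, 0) is √85:
(−7m − (11))² = 85(m² + 1)
18m² − 77m − 18 = 0, so m = −2/9 or m = 9/2.
With m = −2/9: 2x + 9y = −85. With m = 9/2: 9x − 2y = 85.

2x + 9y = −85 and 9x − 2y = 85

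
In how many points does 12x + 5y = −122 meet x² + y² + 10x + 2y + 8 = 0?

0

d² = (12·(−5) + 5·(−1) − (−122))²/169 = 3249/169; r² = 18.
Since d² > r², the line lies outside the circle.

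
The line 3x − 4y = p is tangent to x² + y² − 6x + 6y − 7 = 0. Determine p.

p = −4 or p = 46

For a tangent, require d(centre, line) = r = 5.
|3·3 − 4·(−3) − p| / √25 = 5
|p − (21)| = 5·5, so p = 46 or p = −4.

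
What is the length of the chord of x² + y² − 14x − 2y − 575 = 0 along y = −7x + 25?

35√2

From the line, y = −7x + 25. Substituting:
50x² − 350x = 0  ⟹  x² − 7x = 0
x = 7 or x = 0, giving (7, −24) and (0, 25).
Chord length = distance between (7, −24) and (0, 25) = √2450 = 35√2.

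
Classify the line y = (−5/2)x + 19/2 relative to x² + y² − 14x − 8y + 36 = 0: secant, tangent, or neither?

Substituting the line into the circle gives 29x² − 166x + 201 = 0.
Discriminant = (−166)² − 4·29·(201) = 4240 > 0.
Two real roots: the line is a secant.

secant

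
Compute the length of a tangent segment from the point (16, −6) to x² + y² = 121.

3√19

With centre O = (0, 0), |OP|² = 292 and r² = 121.
By the tangent–radius right angle, tangent length = √(|PO|² − r²) = √171 = 3√19.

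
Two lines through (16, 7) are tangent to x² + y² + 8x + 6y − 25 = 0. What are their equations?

x − 7y = −33 and x − y = 9

A line y − (7) = m(x − (16)) is tangent when its distance from (−4, −3) is 5√2:
(−20m − (−10))² = 50(m² + 1)
7m² − 8m + 1 = 0, so m = 1/7 or m = 1.
With m = 1/7: x − 7y = −33. With m = 1: x − y = 9.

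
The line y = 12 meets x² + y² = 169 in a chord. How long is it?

Substitute y = 12:
x² − 25 = 0
x = 5 or x = −5, giving (5, 12) and (−5, 12).
|(5, 12) − (−5, 12)| = √((10)² + (0)²) = 10.

10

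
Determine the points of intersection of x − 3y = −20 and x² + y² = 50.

From the line, y = (20 + x)/3. Substituting:
10x² + 40x − 50 = 0  ⟹  x² + 4x − 5 = 0
x = 1 or x = −5, giving (1, 7) and (−5, 5).

(−5, 5) and (1, 7)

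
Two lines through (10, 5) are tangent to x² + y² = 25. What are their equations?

Let a tangent through (10, 5) have slope m. Its distance from (0, 0) must equal 5:
(−10m − (−5))² = 25(m² + 1)
3m² − 4m = 0, so m = 4/3 or m = 0.
With m = 4/3: 4x − 3y = 25. With m = 0: y = 5.

4x − 3y = 25 and y = 5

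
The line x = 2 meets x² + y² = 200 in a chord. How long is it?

28

The line gives x = 2. Substituting into the circle:
y² − 196 = 0
y = 14 or y = −14, giving (2, 14) and (2, −14).
|(2, 14) − (2, −14)| = √((0)² + (28)²) = 28.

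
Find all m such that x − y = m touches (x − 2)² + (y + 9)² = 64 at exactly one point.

m = 11 ± 8√2

The line touches the circle iff its distance from (2, −9) is 8:
|1·2 − 1·(−9) − m| / √2 = 8
|m − (11)| = 8√2.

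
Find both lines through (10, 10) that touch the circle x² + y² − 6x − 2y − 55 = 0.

8x + y = 90 and x − 8y = −70

Write the tangent as mx − y + (10 − m·(10)) = 0 and set its distance from the centre to √65:
(−7m − (−9))² = 65(m² + 1)
8m² + 63m − 8 = 0, so m = −8 or m = 1/8.
Through (10, 10) these give 8x + y = 90 and x − 8y = −70.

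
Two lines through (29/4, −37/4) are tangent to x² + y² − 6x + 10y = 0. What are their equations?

5x − 3y = 64 and 3x − 5y = 68

Let a tangent through (29/4, −37/4) have slope m. Its distance from (3, −5) must equal √34:
(−17/4m − (17/4))² = 34(m² + 1)
15m² − 34m + 15 = 0, so m = 5/3 or m = 3/5.
Through (29/4, −37/4) these give 5x − 3y = 64 and 3x − 5y = 68.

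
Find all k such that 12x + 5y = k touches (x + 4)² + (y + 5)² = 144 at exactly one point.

The line touches the circle iff its distance from (−4, −5) is 12:
|12·(−4) + 5·(−5) − k| / √169 = 12
|k − (−73)| = 12·13, so k = 83 or k = −229.

k = −229 or k = 83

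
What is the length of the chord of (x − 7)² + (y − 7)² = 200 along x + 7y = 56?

20√2

From the line, y = (56 − x)/7. Substituting:
50x² − 700x − 7350 = 0  ⟹  x² − 14x − 147 = 0
x = 21 or x = −7, giving (21, 5) and (−7, 9).
Chord length = distance between (21, 5) and (−7, 9) = √800 = 20√2.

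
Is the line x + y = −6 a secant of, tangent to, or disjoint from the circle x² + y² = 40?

secant

Centre (0, 0), r² = 40. Distance² from centre to line = (6)²/2 = 18.
Since d² < r², the line cuts the circle twice.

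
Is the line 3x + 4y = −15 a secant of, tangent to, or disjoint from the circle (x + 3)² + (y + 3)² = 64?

secant

Centre (−3, −3), r² = 64. Distance² from centre to line = (−6)²/25 = 36/25.
Since d² < r², the line cuts the circle twice.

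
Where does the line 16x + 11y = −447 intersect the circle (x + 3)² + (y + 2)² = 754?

From the line, y = (−447 − 16x)/11. Substituting:
377x² + 14326x + 90480 = 0  ⟹  x² + 38x + 240 = 0
x = −8 or x = −30, giving (−8, −29) and (−30, 3).

(−30, 3) and (−8, −29)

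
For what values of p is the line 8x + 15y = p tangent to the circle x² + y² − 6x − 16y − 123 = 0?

p = −94 or p = 382

The line touches the circle iff its distance from (3, 8) is 14:
|8·3 + 15·8 − p| / √289 = 14
|p − (144)| = 14·17, so p = 382 or p = −94.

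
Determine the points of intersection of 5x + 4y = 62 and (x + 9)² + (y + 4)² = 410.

Substitute y = (62 − 5x)/4:
41x² − 492x + 820 = 0  ⟹  x² − 12x + 20 = 0
x = 10 or x = 2, giving (10, 3) and (2, 13).

(2, 13) and (10, 3)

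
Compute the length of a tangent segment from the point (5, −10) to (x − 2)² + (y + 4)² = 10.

√35

With centre O = (2, −4), |OP|² = 45 and r² = 10.
The tangent meets the radius at right angles, so tangent² = |PO|² − r² = 45 − 10 = 35.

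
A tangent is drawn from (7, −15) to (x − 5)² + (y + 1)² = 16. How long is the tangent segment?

2√46

With centre O = (5, −1), |OP|² = 200 and r² = 16.
Power of the point: PT² = |PO|² − r² = 184, so PT = 2√46.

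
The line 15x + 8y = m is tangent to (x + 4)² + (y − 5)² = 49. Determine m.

For a tangent, require d(centre, line) = r = 7.
|15·(−4) + 8·5 − m| / √289 = 7
|m − (−20)| = 7·17, so m = 99 or m = −139.

m = −139 or m = 99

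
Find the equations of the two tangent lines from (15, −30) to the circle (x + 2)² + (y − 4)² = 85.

7x + 6y = −75 and 9x + 2y = 75

Write the tangent as mx − y + (−30 − m·(15)) = 0 and set its distance from the centre to √85:
[m·(−17) − (34)]² = 85(m² + 1)
12m² + 68m + 63 = 0, so m = −7/6 or m = −9/2.
Through (15, −30) these give 7x + 6y = −75 and 9x + 2y = 75.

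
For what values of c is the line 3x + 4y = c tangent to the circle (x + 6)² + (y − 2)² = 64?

c = −50 or c = 30

Tangency holds when the distance from the centre (−6, 2) to the line equals the radius 8:
|3·(−6) + 4·2 − c| / √25 = 8
|c − (−10)| = 8·5, so c = 30 or c = −50.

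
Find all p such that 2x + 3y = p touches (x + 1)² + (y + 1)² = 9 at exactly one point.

Tangency holds when the distance from the centre (−1, −1) to the line equals the radius 3:
|2·(−1) + 3·(−1) − p| / √13 = 3
|p − (−5)| = 3√13.

p = −5 ± 3√13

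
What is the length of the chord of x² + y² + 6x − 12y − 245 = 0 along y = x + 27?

The distance from (−3, 6) to the line is 18/√2, and r² = 290.
Half the chord is √(r² − d²) = √(128), so the full chord is 16√2.

16√2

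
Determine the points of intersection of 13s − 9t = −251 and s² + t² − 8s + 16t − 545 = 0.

Substitute t = (251 + 13s)/9:
250s² + 7750s + 55000 = 0  ⟹  s² + 31s + 220 = 0
s = −11 or s = −20, giving (−11, 12) and (−20, −1).

(−20, −1) and (−11, 12)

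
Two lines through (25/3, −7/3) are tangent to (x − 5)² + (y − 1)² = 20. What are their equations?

Let a tangent through (25/3, −7/3) have slope m. Its distance from (5, 1) must equal 2√5:
(−10/3m − (10/3))² = 20(m² + 1)
2m² − 5m + 2 = 0, so m = 1/2 or m = 2.
With m = 1/2: x − 2y = 13. With m = 2: 2x − y = 19.

x − 2y = 13 and 2x − y = 19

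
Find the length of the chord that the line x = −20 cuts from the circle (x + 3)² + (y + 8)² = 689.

The distance from (−3, −8) to the line is 17, and r² = 689.
Chord = 2√(r² − d²) = 2·√(400) = 40.

40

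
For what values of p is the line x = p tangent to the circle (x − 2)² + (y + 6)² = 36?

p = −4 or p = 8

For a tangent, require d(centre, line) = r = 6.
|1·2 + 0·(−6) − p| / √1 = 6
|p − (2)| = 6, so p = 8 or p = −4.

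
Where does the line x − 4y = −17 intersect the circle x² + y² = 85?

From the line, y = (17 + x)/4. Substituting:
17x² + 34x − 1071 = 0  ⟹  x² + 2x − 63 = 0
x = 7 or x = −9, giving (7, 6) and (−9, 2).

(−9, 2) and (7, 6)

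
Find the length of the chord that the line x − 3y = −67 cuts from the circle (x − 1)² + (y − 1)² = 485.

5√10

Centre (1, 1), r² = 485. Perpendicular distance d from centre to line = |65| / √10 = 65/√10.
Half the chord is √(r² − d²) = √(125/2), so the full chord is 5√10.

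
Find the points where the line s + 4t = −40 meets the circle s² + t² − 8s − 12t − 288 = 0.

(−8, −8) and (8, −12)

Substitute t = (−40 − s)/4:
17s² − 1088 = 0  ⟹  s² − 64 = 0
s = 8 or s = −8, giving (8, −12) and (−8, −8).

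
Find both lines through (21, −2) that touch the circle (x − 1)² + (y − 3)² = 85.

A line y − (−2) = m(x − (21)) is tangent when its distance from (1, 3) is √85:
(−20m − (5))² = 85(m² + 1)
63m² + 40m − 12 = 0, so m = 2/9 or m = −6/7.
With m = 2/9: 2x − 9y = 60. With m = −6/7: 6x + 7y = 112.

2x − 9y = 60 and 6x + 7y = 112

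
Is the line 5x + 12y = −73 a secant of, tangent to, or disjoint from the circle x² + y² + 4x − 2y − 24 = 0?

Centre (−2, 1), r² = 29. Distance² from centre to line = (75)²/169 = 5625/169.
Since d² > r², the line lies outside the circle.

disjoint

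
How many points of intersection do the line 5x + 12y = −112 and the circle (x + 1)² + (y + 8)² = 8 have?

Substituting the line into the circle gives 169x² + 448x − 752 = 0.
Δ = 200704 − (−508352) = 709056.
Two real roots: the line is a secant.

2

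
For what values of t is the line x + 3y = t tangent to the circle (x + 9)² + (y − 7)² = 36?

The line touches the circle iff its distance from (−9, 7) is 6:
|1·(−9) + 3·7 − t| / √10 = 6
|t − (12)| = 6√10.

t = 12 ± 6√10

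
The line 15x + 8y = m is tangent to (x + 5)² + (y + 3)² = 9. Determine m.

m = −150 or m = −48

The line touches the circle iff its distance from (−5, −3) is 3:
|15·(−5) + 8·(−3) − m| / √289 = 3
|m − (−99)| = 3·17, so m = −48 or m = −150.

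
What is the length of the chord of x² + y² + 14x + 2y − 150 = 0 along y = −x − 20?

Centre (−7, −1), r² = 200. Perpendicular distance d from centre to line = |12| / √2 = 12/√2.
Chord = 2√(r² − d²) = 2·√(128) = 16√2.

16√2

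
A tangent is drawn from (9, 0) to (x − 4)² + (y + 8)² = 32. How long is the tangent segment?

√57

With centre O = (4, −8), |OP|² = 89 and r² = 32.
By the tangent–radius right angle, tangent length = √(|PO|² − r²) = √57.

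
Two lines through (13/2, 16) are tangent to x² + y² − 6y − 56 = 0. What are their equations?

Let a tangent through (13/2, 16) have slope m. Its distance from (0, 3) must equal √65:
[m·(−13/2) − (−13)]² = 65(m² + 1)
7m² + 52m − 32 = 0, so m = 4/7 or m = −8.
Through (13/2, 16) these give 4x − 7y = −86 and 8x + y = 68.

4x − 7y = −86 and 8x + y = 68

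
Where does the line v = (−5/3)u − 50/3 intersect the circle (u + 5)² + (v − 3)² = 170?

Substitute v = (−50 − 5u)/3:
34u² + 680u + 2176 = 0  ⟹  u² + 20u + 64 = 0
u = −4 or u = −16, giving (−4, −10) and (−16, 10).

(−16, 10) and (−4, −10)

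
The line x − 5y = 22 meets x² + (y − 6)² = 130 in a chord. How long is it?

2√26

Centre (0, 6), r² = 130. Perpendicular distance d from centre to line = |−52| / √26 = 52/√26.
Chord = 2√(r² − d²) = 2·√(26) = 2√26.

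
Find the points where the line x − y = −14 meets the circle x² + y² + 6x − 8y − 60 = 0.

Express y = x + 14 and substitute into the circle:
2x² + 26x + 24 = 0  ⟹  x² + 13x + 12 = 0
x = −1 or x = −12, giving (−1, 13) and (−12, 2).

(−12, 2) and (−1, 13)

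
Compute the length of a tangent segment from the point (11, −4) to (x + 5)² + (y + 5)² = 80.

Centre (−5, −5), r² = 80. |PO|² = (16)² + (1)² = 257.
The tangent meets the radius at right angles, so tangent² = |PO|² − r² = 257 − 80 = 177.

√177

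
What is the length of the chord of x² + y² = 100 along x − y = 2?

Substitute y = x − 2:
2x² − 4x − 96 = 0  ⟹  x² − 2x − 48 = 0
x = 8 or x = −6, giving (8, 6) and (−6, −8).
|(8, 6) − (−6, −8)| = √((14)² + (14)²) = 14√2.

14√2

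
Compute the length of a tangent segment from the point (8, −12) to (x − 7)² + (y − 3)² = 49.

√177

Centre (7, 3), r² = 49. |PO|² = (1)² + (−15)² = 226.
By the tangent–radius right angle, tangent length = √(|PO|² − r²) = √177.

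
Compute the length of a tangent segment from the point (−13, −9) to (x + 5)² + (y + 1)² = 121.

√7

With centre O = (−5, −1), |OP|² = 128 and r² = 121.
By the tangent–radius right angle, tangent length = √(|PO|² − r²) = √7.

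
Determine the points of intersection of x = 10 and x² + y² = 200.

(10, −10) and (10, 10)

The line gives x = 10. Substituting into the circle:
y² − 100 = 0
y = 10 or y = −10, giving (10, 10) and (10, −10).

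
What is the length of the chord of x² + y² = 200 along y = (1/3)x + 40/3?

4√10

Substitute y = (40 + x)/3:
10x² + 80x − 200 = 0  ⟹  x² + 8x − 20 = 0
x = 2 or x = −10, giving (2, 14) and (−10, 10).
|(2, 14) − (−10, 10)| = √((12)² + (4)²) = 4√10.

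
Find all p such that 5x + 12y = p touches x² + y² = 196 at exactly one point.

The line touches the circle iff its distance from (0, 0) is 14:
|5·0 + 12·0 − p| / √169 = 14
|p| = 14·13, so p = 182 or p = −182.

p = −182 or p = 182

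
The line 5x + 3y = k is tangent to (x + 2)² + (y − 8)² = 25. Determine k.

k = 14 ± 5√34

The line touches the circle iff its distance from (−2, 8) is 5:
|5·(−2) + 3·8 − k| / √34 = 5
|k − (14)| = 5√34.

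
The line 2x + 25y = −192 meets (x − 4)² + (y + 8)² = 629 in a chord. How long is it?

Centre (4, −8), r² = 629. Perpendicular distance d from centre to line = |0| / √629 = 0/√629.
Chord = 2√(r² − d²) = 2·√(629) = 2√629.

2√629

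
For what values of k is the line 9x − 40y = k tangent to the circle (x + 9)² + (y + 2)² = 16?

k = −165 or k = 163

For a tangent, require d(centre, line) = r = 4.
|9·(−9) − 40·(−2) − k| / √1681 = 4
|k − (−1)| = 4·41, so k = 163 or k = −165.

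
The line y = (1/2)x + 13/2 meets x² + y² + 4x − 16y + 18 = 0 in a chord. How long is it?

The distance from (−2, 8) to the line is 5/√5, and r² = 50.
Half the chord is √(r² − d²) = √(45), so the full chord is 6√5.

6√5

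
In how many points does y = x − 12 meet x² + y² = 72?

1

Centre (0, 0), r² = 72. Distance² from centre to line = (−12)²/2 = 72.
Since d² = r², the line is tangent.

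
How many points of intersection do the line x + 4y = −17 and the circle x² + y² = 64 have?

2

Substituting the line into the circle gives 17x² + 34x − 735 = 0.
Δ = 1156 − (−49980) = 51136.
Two real roots: the line is a secant.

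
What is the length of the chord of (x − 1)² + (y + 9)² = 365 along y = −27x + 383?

Substitute y = −27x + 383:
730x² − 21170x + 153300 = 0  ⟹  x² − 29x + 210 = 0
x = 15 or x = 14, giving (15, −22) and (14, 5).
Chord length = distance between (15, −22) and (14, 5) = √730 = √730.

√730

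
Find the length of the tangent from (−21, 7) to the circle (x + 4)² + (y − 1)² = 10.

The centre is (−4, 1) and r = √10. The square of the distance from P to the centre is 289 + 36 = 325.
The tangent meets the radius at right angles, so tangent² = |PO|² − r² = 325 − 10 = 315.

3√35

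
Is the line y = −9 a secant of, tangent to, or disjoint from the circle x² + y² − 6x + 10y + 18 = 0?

Substituting the line into the circle gives x² − 6x + 9 = 0.
Δ = 36 − 36 = 0.
A repeated root: the line is tangent.

tangent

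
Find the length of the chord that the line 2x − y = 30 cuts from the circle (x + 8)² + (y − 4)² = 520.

4√5

The distance from (−8, 4) to the line is 50/√5, and r² = 520.
Half the chord is √(r² − d²) = √(20), so the full chord is 4√5.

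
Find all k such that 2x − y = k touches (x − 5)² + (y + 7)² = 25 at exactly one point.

For a tangent, require d(centre, line) = r = 5.
|2·5 − 1·(−7) − k| / √5 = 5
|k − (17)| = 5√5.

k = 17 ± 5√5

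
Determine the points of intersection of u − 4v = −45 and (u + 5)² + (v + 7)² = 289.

Substitute v = (45 + u)/4:
17u² + 306u + 1105 = 0  ⟹  u² + 18u + 65 = 0
u = −5 or u = −13, giving (−5, 10) and (−13, 8).

(−13, 8) and (−5, 10)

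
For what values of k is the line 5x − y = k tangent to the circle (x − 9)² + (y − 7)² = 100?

The line touches the circle iff its distance from (9, 7) is 10:
|5·9 − 1·7 − k| / √26 = 10
|k − (38)| = 10√26.

k = 38 ± 10√26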